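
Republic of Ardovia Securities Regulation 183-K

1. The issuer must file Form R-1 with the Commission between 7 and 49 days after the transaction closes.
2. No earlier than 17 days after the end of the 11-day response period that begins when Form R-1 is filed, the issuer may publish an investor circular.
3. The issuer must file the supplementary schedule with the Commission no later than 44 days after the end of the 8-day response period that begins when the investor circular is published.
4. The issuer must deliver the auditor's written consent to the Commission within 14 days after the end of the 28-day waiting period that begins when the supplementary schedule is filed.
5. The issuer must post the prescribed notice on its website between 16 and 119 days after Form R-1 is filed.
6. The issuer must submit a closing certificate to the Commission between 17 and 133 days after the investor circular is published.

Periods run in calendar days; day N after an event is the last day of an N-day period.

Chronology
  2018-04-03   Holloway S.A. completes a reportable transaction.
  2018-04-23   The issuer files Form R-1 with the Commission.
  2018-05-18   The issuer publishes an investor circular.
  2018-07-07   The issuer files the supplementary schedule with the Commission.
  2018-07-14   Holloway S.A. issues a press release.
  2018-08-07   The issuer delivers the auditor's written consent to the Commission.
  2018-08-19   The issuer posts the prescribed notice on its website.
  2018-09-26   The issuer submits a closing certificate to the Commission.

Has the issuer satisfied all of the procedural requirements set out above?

Step 1: the window is 7–49 days after 2018-04-03 (when the transaction closes), so 2018-04-10 through 2018-05-22; 2018-04-23 falls inside that range.
Step 2: the earliest permitted date is 17 days after 2018-05-04 (end of the 11-day response period, which began when Form R-1 is filed on 2018-04-23), i.e. 2018-05-21; done 2018-05-18 — 3 days too early.

No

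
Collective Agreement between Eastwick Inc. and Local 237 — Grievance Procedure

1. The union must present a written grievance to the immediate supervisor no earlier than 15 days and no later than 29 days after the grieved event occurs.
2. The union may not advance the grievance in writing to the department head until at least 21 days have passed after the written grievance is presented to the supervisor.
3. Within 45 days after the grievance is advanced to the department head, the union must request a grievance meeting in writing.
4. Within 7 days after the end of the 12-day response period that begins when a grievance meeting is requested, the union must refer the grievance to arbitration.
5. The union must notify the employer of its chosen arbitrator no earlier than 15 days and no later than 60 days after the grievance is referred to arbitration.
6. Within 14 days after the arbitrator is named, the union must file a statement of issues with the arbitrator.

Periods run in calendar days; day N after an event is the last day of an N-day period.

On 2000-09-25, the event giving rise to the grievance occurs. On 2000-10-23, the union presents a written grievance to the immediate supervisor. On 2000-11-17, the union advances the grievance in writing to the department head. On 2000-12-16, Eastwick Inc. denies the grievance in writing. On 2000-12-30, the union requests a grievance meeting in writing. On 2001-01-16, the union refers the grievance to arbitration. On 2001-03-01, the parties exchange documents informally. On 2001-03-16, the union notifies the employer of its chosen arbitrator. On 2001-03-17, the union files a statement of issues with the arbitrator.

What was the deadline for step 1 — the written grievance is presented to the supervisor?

2000-10-24

Step 1 runs from 2000-09-25, when the grieved event occurs. The window is 15–29 days after 2000-09-25; it closes on 2000-10-24.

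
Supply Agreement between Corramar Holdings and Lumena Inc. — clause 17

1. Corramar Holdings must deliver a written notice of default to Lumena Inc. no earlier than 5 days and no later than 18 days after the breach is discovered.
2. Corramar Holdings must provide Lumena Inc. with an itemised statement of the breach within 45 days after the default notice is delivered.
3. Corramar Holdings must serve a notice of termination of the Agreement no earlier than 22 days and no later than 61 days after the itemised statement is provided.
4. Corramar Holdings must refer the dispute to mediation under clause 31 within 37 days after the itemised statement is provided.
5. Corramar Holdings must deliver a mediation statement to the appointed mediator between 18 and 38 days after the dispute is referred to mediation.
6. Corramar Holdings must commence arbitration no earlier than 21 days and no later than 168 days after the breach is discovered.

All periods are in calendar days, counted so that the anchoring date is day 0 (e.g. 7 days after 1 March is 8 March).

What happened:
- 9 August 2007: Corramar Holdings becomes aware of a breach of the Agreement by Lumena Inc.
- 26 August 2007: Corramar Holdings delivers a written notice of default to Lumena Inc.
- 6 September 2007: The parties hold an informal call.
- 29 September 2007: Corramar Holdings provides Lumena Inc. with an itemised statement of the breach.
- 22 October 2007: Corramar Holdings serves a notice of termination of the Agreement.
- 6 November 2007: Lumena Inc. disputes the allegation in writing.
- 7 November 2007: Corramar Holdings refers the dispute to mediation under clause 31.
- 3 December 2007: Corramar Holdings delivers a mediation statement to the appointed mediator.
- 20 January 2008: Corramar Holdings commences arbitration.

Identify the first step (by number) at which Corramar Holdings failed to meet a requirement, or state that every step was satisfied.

Step 1 — 5 and 18 days from 9 August 2007 (when the breach is discovered) are 14 August 2007 and 27 August 2007 respectively; done 26 August 2007 — within the window.
Step 2 — counting 45 days from 26 August 2007 (when the default notice is delivered) gives a deadline of 10 October 2007; completed 29 September 2007, before the deadline.
Step 3 — 22 and 61 days from 29 September 2007 (when the itemised statement is provided) are 21 October 2007 and 29 November 2007 respectively; done 22 October 2007 — within the window.
Step 4 — counting 37 days from 29 September 2007 (when the itemised statement is provided) gives a deadline of 5 November 2007; not done until 7 November 2007, 2 days after the deadline.
The procedure was therefore not followed at step 4.

Step 4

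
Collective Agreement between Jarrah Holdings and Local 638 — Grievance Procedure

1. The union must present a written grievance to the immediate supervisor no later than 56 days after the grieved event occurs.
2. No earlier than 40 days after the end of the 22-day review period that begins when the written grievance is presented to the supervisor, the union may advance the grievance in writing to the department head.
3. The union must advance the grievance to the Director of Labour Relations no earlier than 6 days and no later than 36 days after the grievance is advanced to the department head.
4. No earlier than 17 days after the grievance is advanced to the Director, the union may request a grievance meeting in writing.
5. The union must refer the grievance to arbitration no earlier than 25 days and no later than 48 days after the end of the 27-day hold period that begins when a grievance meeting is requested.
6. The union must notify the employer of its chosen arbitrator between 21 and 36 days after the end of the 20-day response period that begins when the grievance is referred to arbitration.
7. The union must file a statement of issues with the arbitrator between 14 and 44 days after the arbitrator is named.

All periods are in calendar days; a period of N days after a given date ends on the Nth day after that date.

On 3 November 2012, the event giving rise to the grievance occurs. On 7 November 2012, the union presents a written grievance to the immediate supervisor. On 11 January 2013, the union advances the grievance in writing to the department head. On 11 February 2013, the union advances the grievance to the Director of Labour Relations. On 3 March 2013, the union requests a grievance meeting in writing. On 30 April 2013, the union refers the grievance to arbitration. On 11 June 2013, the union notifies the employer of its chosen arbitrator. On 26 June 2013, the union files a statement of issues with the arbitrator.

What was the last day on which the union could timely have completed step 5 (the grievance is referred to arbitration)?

A grievance meeting is requested on 3 March 2013; the 27-day hold period therefore ends 30 March 2013, and step 5 runs from that date. The window is 25–48 days after 30 March 2013; it closes on 17 May 2013.

17 May 2013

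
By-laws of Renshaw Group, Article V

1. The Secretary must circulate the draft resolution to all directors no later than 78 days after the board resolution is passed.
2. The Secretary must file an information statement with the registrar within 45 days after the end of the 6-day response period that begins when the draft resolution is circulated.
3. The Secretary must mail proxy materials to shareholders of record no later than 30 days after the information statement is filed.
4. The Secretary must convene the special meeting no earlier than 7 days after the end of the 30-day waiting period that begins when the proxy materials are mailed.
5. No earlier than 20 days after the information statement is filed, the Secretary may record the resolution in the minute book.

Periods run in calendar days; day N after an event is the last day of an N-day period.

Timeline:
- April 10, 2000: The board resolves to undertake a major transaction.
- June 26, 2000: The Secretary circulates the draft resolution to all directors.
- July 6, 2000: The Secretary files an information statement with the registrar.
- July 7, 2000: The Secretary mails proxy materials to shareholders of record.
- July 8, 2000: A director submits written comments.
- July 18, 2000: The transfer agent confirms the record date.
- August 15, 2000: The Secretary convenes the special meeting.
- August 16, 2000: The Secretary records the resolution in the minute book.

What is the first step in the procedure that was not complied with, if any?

None — every step was satisfied

Step 1: 78 days after April 10, 2000 (when the board resolution is passed) is June 27, 2000; done June 26, 2000 — timely.
Step 2: 45 days after July 2, 2000 (end of the 6-day response period, which began when the draft resolution is circulated on June 26, 2000) is August 16, 2000; completed July 6, 2000, before the deadline.
Step 3: 30 days after July 6, 2000 (when the information statement is filed) is August 5, 2000; done July 7, 2000 — timely.
Step 4: the earliest permitted date is 7 days after August 6, 2000 (end of the 30-day waiting period, which began when the proxy materials are mailed on July 7, 2000), i.e. August 13, 2000; done August 15, 2000, after the minimum wait.
Step 5: the earliest permitted date is 20 days after July 6, 2000 (when the information statement is filed), i.e. July 26, 2000; done August 16, 2000, after the minimum wait.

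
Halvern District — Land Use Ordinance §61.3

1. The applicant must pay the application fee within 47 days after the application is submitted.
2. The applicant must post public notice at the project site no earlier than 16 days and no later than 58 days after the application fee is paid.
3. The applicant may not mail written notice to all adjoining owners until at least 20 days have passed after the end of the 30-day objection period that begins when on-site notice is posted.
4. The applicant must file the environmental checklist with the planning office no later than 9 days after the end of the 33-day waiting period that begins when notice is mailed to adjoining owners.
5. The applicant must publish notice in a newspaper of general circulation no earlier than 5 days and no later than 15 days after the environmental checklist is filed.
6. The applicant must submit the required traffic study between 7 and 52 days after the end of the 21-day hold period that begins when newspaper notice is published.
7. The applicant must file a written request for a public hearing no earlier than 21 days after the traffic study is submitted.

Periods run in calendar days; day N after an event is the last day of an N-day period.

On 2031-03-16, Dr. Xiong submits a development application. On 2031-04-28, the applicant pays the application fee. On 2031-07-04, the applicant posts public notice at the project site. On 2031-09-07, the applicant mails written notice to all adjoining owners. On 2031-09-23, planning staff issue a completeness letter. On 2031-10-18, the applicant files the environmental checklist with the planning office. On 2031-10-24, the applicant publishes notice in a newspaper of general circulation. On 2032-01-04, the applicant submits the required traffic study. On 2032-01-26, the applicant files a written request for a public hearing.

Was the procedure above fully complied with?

No

(1) due by 2031-03-16 + 47 days = 2031-05-02; done 2031-04-28 — timely.
(2) the permitted window runs from 2031-04-28 + 16 = 2031-05-14 to 2031-04-28 + 58 = 2031-06-25; 2031-07-04 is 9 days past the end of the window.
That is the first point of non-compliance.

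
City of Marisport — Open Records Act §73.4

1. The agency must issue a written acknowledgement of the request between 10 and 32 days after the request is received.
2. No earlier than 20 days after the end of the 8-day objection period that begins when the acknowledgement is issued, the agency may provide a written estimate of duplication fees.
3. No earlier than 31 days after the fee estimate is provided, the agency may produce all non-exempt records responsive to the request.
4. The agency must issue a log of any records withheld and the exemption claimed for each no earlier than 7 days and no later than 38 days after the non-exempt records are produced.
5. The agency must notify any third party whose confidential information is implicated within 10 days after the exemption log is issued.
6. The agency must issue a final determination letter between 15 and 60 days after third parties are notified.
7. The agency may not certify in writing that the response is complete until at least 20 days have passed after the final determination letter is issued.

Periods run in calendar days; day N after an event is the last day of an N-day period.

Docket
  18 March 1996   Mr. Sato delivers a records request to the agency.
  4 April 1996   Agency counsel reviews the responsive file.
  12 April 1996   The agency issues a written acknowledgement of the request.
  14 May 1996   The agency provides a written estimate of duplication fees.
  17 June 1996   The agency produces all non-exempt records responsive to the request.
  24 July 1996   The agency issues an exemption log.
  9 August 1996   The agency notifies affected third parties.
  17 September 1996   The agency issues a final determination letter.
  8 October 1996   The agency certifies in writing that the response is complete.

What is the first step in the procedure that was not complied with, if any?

Step 5

Step 1: the window is 10–32 days after 18 March 1996 (when the request is received), so 28 March 1996 through 19 April 1996; done 12 April 1996 — within the window.
Step 2: the earliest permitted date is 20 days after 20 April 1996 (end of the 8-day objection period, which began when the acknowledgement is issued on 12 April 1996), i.e. 10 May 1996; 14 May 1996 is on or after that date.
Step 3: the earliest permitted date is 31 days after 14 May 1996 (when the fee estimate is provided), i.e. 14 June 1996; 17 June 1996 is on or after that date.
Step 4: the window is 7–38 days after 17 June 1996 (when the non-exempt records are produced), so 24 June 1996 through 25 July 1996; done 24 July 1996, which is between those dates.
Step 5: 10 days after 24 July 1996 (when the exemption log is issued) is 3 August 1996; not done until 9 August 1996, 6 days after the deadline.
No need to go further; step 5 was not satisfied.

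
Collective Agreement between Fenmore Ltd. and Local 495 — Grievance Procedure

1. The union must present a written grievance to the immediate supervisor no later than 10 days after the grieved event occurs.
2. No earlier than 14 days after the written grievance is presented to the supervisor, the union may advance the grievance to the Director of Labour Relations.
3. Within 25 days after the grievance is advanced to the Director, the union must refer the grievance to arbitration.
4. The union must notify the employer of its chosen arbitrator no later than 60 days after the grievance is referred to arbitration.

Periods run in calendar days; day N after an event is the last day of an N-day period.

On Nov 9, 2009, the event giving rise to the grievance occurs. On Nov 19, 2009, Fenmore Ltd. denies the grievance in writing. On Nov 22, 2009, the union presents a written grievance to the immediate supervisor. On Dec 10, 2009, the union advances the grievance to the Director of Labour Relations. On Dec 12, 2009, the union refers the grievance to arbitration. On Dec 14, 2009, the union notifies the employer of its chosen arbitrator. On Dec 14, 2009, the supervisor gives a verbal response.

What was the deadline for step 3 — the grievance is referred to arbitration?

Jan 4, 2010

Step 3 runs from Dec 10, 2009, when the grievance is advanced to the Director. 25 days after Dec 10, 2009 is Jan 4, 2010.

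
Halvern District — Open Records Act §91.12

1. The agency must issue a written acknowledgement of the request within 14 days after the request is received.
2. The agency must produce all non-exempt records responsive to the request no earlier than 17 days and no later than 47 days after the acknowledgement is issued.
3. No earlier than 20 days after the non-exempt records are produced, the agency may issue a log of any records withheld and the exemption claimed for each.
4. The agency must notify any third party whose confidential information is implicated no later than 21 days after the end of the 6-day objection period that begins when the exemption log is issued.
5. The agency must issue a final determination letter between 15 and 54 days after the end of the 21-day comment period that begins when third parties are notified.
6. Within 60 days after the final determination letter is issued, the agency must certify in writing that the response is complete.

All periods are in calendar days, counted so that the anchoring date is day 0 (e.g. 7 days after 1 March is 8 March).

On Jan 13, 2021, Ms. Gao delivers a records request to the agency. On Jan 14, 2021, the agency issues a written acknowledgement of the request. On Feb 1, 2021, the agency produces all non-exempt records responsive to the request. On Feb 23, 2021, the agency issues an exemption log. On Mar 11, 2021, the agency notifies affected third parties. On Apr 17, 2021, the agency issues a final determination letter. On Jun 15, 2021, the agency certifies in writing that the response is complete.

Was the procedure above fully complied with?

Yes

(1) due by Jan 13, 2021 + 14 days = Jan 27, 2021; done Jan 14, 2021 — timely.
(2) the permitted window runs from Jan 14, 2021 + 17 = Jan 31, 2021 to Jan 14, 2021 + 47 = Mar 2, 2021; done Feb 1, 2021 — within the window.
(3) permitted from Feb 1, 2021 + 20 days = Feb 21, 2021 onward; Feb 23, 2021 is on or after that date.
(4) due by Mar 1, 2021 + 21 days = Mar 22, 2021; done Mar 11, 2021 — timely.
(5) the permitted window runs from Apr 1, 2021 + 15 = Apr 16, 2021 to Apr 1, 2021 + 54 = May 25, 2021; done Apr 17, 2021 — within the window.
(6) due by Apr 17, 2021 + 60 days = Jun 16, 2021; completed Jun 15, 2021, before the deadline.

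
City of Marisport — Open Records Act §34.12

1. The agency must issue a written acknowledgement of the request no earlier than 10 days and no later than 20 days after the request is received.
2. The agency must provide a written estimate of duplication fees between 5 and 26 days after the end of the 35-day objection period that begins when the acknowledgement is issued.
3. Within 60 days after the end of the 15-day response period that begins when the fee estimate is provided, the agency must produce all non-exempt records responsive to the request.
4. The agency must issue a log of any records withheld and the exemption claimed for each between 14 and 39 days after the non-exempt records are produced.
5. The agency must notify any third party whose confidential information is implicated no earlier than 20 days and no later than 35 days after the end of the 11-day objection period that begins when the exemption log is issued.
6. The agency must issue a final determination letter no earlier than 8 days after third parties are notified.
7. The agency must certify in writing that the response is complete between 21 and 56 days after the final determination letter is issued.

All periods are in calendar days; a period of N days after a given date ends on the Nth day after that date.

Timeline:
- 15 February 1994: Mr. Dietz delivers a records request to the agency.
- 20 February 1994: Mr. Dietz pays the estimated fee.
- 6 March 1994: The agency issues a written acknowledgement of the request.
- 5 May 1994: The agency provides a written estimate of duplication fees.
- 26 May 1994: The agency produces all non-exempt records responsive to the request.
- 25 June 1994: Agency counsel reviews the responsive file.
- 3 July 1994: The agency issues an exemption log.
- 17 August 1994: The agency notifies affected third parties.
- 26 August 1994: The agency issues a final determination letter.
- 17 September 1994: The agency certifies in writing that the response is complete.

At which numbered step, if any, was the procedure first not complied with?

(1) the permitted window runs from 15 February 1994 + 10 = 25 February 1994 to 15 February 1994 + 20 = 7 March 1994; done 6 March 1994, which is between those dates.
(2) the permitted window runs from 10 April 1994 + 5 = 15 April 1994 to 10 April 1994 + 26 = 6 May 1994; 5 May 1994 falls inside that range.
(3) due by 20 May 1994 + 60 days = 19 July 1994; 26 May 1994 is within that limit.
(4) the permitted window runs from 26 May 1994 + 14 = 9 June 1994 to 26 May 1994 + 39 = 4 July 1994; 3 July 1994 falls inside that range.
(5) the permitted window runs from 14 July 1994 + 20 = 3 August 1994 to 14 July 1994 + 35 = 18 August 1994; done 17 August 1994, which is between those dates.
(6) permitted from 17 August 1994 + 8 days = 25 August 1994 onward; done 26 August 1994 — permitted.
(7) the permitted window runs from 26 August 1994 + 21 = 16 September 1994 to 26 August 1994 + 56 = 21 October 1994; done 17 September 1994 — within the window.

None — every step was satisfied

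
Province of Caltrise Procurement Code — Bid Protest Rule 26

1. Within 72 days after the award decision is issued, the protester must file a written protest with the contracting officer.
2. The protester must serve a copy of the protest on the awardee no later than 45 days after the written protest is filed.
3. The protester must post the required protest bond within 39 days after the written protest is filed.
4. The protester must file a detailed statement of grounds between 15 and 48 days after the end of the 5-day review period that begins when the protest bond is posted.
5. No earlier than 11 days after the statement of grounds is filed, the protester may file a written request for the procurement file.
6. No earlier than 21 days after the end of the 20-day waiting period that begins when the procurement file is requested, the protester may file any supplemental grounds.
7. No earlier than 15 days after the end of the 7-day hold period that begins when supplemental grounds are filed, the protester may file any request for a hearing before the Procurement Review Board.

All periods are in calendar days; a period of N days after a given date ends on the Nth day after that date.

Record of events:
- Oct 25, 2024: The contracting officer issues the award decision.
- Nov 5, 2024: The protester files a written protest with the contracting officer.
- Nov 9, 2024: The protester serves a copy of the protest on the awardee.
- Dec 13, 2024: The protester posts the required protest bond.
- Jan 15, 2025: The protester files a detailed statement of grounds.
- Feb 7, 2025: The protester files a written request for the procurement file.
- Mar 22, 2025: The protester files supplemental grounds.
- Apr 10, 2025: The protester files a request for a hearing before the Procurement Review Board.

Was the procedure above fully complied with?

Step 1: 72 days after Oct 25, 2024 (when the award decision is issued) is Jan 5, 2025; done Nov 5, 2024 — timely.
Step 2: 45 days after Nov 5, 2024 (when the written protest is filed) is Dec 20, 2024; done Nov 9, 2024 — timely.
Step 3: 39 days after Nov 5, 2024 (when the written protest is filed) is Dec 14, 2024; completed Dec 13, 2024, before the deadline.
Step 4: the window is 15–48 days after Dec 18, 2024 (end of the 5-day review period, which began when the protest bond is posted on Dec 13, 2024), so Jan 2, 2025 through Feb 4, 2025; done Jan 15, 2025 — within the window.
Step 5: the earliest permitted date is 11 days after Jan 15, 2025 (when the statement of grounds is filed), i.e. Jan 26, 2025; done Feb 7, 2025 — permitted.
Step 6: the earliest permitted date is 21 days after Feb 27, 2025 (end of the 20-day waiting period, which began when the procurement file is requested on Feb 7, 2025), i.e. Mar 20, 2025; done Mar 22, 2025, after the minimum wait.
Step 7: the earliest permitted date is 15 days after Mar 29, 2025 (end of the 7-day hold period, which began when supplemental grounds are filed on Mar 22, 2025), i.e. Apr 13, 2025; Apr 10, 2025 is 3 days before the earliest permitted date.
That is the first point of non-compliance.

No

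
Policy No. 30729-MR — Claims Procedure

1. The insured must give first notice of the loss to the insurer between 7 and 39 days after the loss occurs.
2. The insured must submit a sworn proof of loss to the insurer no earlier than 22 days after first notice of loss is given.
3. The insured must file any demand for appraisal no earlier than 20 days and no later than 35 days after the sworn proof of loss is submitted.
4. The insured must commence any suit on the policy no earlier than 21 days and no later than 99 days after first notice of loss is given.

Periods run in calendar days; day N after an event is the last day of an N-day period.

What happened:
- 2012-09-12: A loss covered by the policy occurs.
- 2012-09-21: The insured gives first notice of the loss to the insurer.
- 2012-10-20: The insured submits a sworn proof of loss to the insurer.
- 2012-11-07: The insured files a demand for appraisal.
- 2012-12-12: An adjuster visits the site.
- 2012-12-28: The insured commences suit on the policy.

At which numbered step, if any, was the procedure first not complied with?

Step 1: the window is 7–39 days after 2012-09-12 (when the loss occurs), so 2012-09-19 through 2012-10-21; done 2012-09-21 — within the window.
Step 2: the earliest permitted date is 22 days after 2012-09-21 (when first notice of loss is given), i.e. 2012-10-13; done 2012-10-20, after the minimum wait.
Step 3: the window is 20–35 days after 2012-10-20 (when the sworn proof of loss is submitted), so 2012-11-09 through 2012-11-24; done 2012-11-07 — 2 days before the window opened.

Step 3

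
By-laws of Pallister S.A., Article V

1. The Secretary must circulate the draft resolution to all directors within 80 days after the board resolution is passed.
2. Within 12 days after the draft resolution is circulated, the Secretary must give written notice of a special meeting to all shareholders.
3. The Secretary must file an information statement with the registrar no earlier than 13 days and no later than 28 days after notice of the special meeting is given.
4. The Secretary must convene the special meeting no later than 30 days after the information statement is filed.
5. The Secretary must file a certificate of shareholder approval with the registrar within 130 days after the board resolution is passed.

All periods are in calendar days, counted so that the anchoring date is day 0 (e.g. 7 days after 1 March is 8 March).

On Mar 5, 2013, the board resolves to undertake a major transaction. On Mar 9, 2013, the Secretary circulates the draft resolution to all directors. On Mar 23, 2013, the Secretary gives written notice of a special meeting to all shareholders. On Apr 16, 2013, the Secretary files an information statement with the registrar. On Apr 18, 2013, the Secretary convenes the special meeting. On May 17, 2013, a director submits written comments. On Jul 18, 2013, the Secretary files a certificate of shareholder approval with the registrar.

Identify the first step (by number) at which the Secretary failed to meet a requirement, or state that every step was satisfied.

Step 1 — counting 80 days from Mar 5, 2013 (when the board resolution is passed) gives a deadline of May 24, 2013; done Mar 9, 2013 — timely.
Step 2 — counting 12 days from Mar 9, 2013 (when the draft resolution is circulated) gives a deadline of Mar 21, 2013; Mar 23, 2013 misses that deadline by 2 days.

Step 2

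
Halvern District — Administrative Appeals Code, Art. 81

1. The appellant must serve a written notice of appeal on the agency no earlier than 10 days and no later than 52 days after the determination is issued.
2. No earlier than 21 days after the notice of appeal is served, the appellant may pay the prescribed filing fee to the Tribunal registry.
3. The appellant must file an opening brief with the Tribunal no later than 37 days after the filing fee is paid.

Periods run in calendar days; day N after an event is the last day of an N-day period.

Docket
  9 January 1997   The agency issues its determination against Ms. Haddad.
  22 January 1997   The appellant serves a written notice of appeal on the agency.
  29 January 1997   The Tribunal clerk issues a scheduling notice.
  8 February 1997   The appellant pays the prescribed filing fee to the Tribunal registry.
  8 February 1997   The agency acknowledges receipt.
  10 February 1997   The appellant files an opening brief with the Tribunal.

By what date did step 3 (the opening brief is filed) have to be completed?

17 March 1997

Step 3 runs from 8 February 1997, when the filing fee is paid. 37 days after 8 February 1997 is 17 March 1997.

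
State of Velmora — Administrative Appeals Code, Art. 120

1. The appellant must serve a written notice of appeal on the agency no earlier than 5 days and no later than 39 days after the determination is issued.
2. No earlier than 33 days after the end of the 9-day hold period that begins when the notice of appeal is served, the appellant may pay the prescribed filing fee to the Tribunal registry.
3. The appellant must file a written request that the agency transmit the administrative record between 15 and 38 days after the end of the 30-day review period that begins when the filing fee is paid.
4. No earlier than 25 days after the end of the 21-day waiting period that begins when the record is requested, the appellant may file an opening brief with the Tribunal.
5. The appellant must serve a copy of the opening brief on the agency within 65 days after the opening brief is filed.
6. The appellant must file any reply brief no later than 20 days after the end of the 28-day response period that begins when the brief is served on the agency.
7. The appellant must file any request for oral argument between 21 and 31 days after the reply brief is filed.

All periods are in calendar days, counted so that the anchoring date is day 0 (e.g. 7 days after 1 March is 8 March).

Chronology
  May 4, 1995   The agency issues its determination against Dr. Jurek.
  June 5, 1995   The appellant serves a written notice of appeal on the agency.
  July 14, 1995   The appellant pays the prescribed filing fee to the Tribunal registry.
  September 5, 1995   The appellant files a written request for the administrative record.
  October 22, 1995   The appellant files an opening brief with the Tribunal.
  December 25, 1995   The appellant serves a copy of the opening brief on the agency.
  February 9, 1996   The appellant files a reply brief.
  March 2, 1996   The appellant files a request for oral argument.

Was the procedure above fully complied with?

Step 1 — 5 and 39 days from May 4, 1995 (when the determination is issued) are May 9, 1995 and June 12, 1995 respectively; June 5, 1995 falls inside that range.
Step 2 — must wait 33 days from June 14, 1995 (end of the 9-day hold period, which began when the notice of appeal is served on June 5, 1995), so not before July 17, 1995; done July 14, 1995 — 3 days too early.
No need to go further; step 2 was not satisfied.

No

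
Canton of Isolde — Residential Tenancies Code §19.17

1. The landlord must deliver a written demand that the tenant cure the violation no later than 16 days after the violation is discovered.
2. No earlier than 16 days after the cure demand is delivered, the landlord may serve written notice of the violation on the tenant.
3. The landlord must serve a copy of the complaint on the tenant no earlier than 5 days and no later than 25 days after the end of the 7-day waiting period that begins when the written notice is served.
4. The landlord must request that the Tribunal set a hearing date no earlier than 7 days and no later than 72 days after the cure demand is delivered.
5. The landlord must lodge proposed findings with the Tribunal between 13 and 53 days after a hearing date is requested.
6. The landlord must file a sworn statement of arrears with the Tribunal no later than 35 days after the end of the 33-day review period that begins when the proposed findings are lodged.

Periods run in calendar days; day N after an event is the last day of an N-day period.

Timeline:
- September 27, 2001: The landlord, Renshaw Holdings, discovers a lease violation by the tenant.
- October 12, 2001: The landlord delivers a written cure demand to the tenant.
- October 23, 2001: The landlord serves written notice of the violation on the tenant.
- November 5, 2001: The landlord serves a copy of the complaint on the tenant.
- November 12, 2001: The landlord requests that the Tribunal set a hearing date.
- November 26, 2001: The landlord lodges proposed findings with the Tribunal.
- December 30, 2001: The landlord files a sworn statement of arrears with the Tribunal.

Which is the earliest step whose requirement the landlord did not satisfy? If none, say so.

Step 2

Step 1: 16 days after September 27, 2001 (when the violation is discovered) is October 13, 2001; done October 12, 2001 — timely.
Step 2: the earliest permitted date is 16 days after October 12, 2001 (when the cure demand is delivered), i.e. October 28, 2001; acted on October 23, 2001, 5 days prematurely.
No need to go further; step 2 was not satisfied.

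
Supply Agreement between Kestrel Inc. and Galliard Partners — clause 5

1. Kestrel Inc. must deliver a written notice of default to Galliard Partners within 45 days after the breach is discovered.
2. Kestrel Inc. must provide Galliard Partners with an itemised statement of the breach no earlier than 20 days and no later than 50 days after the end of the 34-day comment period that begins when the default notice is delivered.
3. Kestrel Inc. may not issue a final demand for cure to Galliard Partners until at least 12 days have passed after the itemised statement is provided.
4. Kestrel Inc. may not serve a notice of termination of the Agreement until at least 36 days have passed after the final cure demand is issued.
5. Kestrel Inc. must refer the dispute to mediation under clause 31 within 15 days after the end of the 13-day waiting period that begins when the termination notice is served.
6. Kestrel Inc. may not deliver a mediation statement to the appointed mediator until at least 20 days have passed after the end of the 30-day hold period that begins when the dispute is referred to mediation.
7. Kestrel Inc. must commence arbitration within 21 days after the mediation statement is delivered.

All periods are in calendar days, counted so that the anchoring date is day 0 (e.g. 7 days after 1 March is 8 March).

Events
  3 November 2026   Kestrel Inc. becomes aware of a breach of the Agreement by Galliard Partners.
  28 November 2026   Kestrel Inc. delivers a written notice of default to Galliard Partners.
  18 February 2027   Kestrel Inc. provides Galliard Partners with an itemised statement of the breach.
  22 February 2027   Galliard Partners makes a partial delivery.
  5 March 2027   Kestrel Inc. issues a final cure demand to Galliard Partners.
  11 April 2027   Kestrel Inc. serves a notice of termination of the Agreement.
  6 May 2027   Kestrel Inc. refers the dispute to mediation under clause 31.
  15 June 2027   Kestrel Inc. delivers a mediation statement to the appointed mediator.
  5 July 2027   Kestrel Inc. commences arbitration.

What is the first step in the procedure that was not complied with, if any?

Step 6

Step 1 — counting 45 days from 3 November 2026 (when the breach is discovered) gives a deadline of 18 December 2026; done 28 November 2026 — timely.
Step 2 — 20 and 50 days from 1 January 2027 (end of the 34-day comment period, which began when the default notice is delivered on 28 November 2026) are 21 January 2027 and 20 February 2027 respectively; done 18 February 2027 — within the window.
Step 3 — must wait 12 days from 18 February 2027 (when the itemised statement is provided), so not before 2 March 2027; done 5 March 2027 — permitted.
Step 4 — must wait 36 days from 5 March 2027 (when the final cure demand is issued), so not before 10 April 2027; done 11 April 2027, after the minimum wait.
Step 5 — counting 15 days from 24 April 2027 (end of the 13-day waiting period, which began when the termination notice is served on 11 April 2027) gives a deadline of 9 May 2027; done 6 May 2027 — timely.
Step 6 — must wait 20 days from 5 June 2027 (end of the 30-day hold period, which began when the dispute is referred to mediation on 6 May 2027), so not before 25 June 2027; 15 June 2027 is 10 days before the earliest permitted date.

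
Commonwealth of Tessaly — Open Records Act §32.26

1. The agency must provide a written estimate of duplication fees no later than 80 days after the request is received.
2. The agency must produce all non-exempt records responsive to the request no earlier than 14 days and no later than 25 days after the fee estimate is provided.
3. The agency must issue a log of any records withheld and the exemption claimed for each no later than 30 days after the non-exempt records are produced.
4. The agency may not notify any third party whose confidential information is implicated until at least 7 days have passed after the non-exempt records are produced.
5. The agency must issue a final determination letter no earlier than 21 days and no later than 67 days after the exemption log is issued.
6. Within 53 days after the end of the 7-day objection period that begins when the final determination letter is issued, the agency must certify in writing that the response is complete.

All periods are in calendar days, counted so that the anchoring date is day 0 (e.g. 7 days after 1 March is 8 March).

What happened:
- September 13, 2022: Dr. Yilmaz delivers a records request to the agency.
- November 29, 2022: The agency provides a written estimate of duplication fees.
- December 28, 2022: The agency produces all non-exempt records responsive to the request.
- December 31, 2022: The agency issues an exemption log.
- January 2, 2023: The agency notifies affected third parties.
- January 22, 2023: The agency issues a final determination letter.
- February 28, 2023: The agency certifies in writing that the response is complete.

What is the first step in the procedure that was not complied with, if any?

(1) due by September 13, 2022 + 80 days = December 2, 2022; completed November 29, 2022, before the deadline.
(2) the permitted window runs from November 29, 2022 + 14 = December 13, 2022 to November 29, 2022 + 25 = December 24, 2022; December 28, 2022 is 4 days past the end of the window.
Later steps need not be reached.

Step 2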